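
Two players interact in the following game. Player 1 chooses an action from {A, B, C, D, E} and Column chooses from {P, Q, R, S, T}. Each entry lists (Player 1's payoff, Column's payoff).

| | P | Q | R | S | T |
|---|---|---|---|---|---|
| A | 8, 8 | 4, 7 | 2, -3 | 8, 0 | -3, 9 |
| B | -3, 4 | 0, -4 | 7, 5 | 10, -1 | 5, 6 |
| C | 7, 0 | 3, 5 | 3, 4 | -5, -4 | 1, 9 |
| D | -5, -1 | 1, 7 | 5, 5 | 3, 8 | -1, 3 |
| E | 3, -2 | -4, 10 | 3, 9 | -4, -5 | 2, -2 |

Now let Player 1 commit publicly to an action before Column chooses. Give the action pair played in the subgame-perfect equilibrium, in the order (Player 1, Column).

(B, T)

Column best-responds to each possible Player 1 move:
- A → Column plays T (best of 8, 7, -3, 0, 9); Player 1 gets -3.
- B → Column plays T (best of 4, -4, 5, -1, 6); Player 1 gets 5.
- C → Column plays T (best of 0, 5, 4, -4, 9); Player 1 gets 1.
- D → Column plays S (best of -1, 7, 5, 8, 3); Player 1 gets 3.
- E → Column plays Q (best of -2, 10, 9, -5, -2); Player 1 gets -4.
Among -3, 5, 1, 3, -4, the best is 5 at B. Subgame-perfect outcome: (B, T) with payoffs (5, 6).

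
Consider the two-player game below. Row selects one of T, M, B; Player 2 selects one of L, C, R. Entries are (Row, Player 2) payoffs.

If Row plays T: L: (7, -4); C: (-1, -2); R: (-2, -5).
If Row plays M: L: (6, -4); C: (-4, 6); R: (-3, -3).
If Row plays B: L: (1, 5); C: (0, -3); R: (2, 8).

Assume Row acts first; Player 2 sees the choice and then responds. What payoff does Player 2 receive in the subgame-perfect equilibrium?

Work backward from Player 2's decision.
- T: Player 2 compares -4, -2, -5 and picks C; Row would get -1.
- M: Player 2 compares -4, 6, -3 and picks C; Row would get -4.
- B: Player 2 compares 5, -3, 8 and picks R; Row would get 2.
Row's induced payoffs are -1, -4, 2, so Row commits to B. Subgame-perfect outcome: (B, R) with payoffs (2, 8).

8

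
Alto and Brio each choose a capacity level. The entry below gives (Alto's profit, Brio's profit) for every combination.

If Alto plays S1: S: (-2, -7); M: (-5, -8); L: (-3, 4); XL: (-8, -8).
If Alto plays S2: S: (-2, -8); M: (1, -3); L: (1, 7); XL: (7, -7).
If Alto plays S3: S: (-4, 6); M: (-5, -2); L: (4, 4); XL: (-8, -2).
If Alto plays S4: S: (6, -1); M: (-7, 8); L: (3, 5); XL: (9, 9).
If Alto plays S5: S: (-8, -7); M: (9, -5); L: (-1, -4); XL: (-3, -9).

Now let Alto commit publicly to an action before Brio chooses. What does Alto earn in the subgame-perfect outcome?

Brio best-responds to each possible Alto move:
- S1: Brio compares -7, -8, 4, -8 and picks L; Alto would get -3.
- S2: Brio compares -8, -3, 7, -7 and picks L; Alto would get 1.
- S3: Brio compares 6, -2, 4, -2 and picks S; Alto would get -4.
- S4: Brio compares -1, 8, 5, 9 and picks XL; Alto would get 9.
- S5: Brio compares -7, -5, -4, -9 and picks L; Alto would get -1.
Among -3, 1, -4, 9, -1, the best is 9 at S4. Subgame-perfect outcome: (S4, XL) with payoffs (9, 9).

9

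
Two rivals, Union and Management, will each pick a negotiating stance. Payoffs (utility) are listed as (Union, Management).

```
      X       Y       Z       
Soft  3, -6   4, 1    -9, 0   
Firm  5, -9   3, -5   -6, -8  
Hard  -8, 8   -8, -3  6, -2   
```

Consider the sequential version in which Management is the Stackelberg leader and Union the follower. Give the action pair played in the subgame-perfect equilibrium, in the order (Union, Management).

Backward induction with Management moving first.
- X → Union plays Firm (best of 3, 5, -8); Management gets -9.
- Y → Union plays Soft (best of 4, 3, -8); Management gets 1.
- Z → Union plays Hard (best of -9, -6, 6); Management gets -2.
Among -9, 1, -2, the best is 1 at Y. Subgame-perfect outcome: (Soft, Y) with payoffs (4, 1).

(Soft, Y)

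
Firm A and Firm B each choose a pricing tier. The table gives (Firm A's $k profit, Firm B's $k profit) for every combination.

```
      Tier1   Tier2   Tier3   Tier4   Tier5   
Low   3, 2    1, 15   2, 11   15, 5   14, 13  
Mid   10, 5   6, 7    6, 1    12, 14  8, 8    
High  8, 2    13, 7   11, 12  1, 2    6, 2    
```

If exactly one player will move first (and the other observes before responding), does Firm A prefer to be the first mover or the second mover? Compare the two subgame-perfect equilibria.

If Firm A leads: Firm B's best replies are Low→Tier2, Mid→Tier4, High→Tier3; Firm A's induced payoffs 1, 12, 11; outcome (Mid, Tier4), payoffs (12, 14).
If Firm B leads: Firm A's best replies are Tier1→Mid, Tier2→High, Tier3→High, Tier4→Low, Tier5→Low; Firm B's induced payoffs 5, 7, 12, 5, 13; outcome (Low, Tier5), payoffs (14, 13).
Firm A gets 12 moving first and 14 moving second, so Firm A prefers to move second.

second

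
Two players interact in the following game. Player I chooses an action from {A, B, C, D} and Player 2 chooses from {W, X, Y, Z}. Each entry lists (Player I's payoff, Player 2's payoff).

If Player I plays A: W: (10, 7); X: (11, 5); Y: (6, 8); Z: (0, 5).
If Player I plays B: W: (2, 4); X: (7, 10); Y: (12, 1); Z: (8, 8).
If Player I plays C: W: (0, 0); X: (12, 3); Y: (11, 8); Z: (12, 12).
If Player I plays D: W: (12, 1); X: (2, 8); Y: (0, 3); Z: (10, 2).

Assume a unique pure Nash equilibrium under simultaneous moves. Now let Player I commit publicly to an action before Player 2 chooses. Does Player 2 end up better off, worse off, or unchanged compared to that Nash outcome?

unchanged

Player 2 best-responds to each possible Player I move:
- A: Player 2 compares 7, 5, 8, 5 and picks Y; Player I would get 6.
- B: Player 2 compares 4, 10, 1, 8 and picks X; Player I would get 7.
- C: Player 2 compares 0, 3, 8, 12 and picks Z; Player I would get 12.
- D: Player 2 compares 1, 8, 3, 2 and picks X; Player I would get 2.
Player I's induced payoffs are 6, 7, 12, 2, so Player I commits to C. Subgame-perfect outcome: (C, Z) with payoffs (12, 12).
For the simultaneous game, intersect best replies.
Player I's best replies: W→D; X→C; Y→B; Z→C.
Player 2's best replies: A→Y; B→X; C→Z; D→X.
The unique mutual best reply is (C, Z), giving (12, 12).
Player 2 earns 12 sequentially versus 12 at the Nash outcome: unchanged.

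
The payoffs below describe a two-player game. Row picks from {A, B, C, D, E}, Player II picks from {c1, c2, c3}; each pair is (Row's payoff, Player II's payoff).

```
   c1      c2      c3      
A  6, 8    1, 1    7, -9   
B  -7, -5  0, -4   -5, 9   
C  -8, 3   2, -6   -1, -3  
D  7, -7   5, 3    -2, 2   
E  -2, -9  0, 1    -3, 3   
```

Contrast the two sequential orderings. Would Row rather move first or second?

first

If Row leads: Player II's best replies are A→c1, B→c3, C→c1, D→c2, E→c3; Row's induced payoffs 6, -5, -8, 5, -3; outcome (A, c1), payoffs (6, 8).
If Player II leads: Row's best replies are c1→D, c2→D, c3→A; Player II's induced payoffs -7, 3, -9; outcome (D, c2), payoffs (5, 3).
Row gets 6 moving first and 5 moving second, so Row prefers to move first.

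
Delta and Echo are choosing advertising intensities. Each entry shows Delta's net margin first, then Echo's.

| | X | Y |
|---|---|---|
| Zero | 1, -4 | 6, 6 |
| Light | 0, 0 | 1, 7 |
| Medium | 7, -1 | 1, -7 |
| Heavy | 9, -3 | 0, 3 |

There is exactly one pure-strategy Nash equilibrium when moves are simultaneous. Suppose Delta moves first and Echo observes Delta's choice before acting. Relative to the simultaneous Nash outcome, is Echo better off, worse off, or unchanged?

Echo best-responds to each possible Delta move:
- Zero → Echo plays Y (best of -4, 6); Delta gets 6.
- Light → Echo plays Y (best of 0, 7); Delta gets 1.
- Medium → Echo plays X (best of -1, -7); Delta gets 7.
- Heavy → Echo plays Y (best of -3, 3); Delta gets 0.
Delta's induced payoffs are 6, 1, 7, 0, so Delta commits to Medium. Subgame-perfect outcome: (Medium, X) with payoffs (7, -1).
Now find the simultaneous Nash equilibrium.
Delta's best replies: X→Heavy; Y→Zero.
Echo's best replies: Zero→Y; Light→Y; Medium→X; Heavy→Y.
Only (Zero, Y) has each player best-responding; Nash payoffs (6, 6).
Echo earns -1 sequentially versus 6 at the Nash outcome: worse off.

worse off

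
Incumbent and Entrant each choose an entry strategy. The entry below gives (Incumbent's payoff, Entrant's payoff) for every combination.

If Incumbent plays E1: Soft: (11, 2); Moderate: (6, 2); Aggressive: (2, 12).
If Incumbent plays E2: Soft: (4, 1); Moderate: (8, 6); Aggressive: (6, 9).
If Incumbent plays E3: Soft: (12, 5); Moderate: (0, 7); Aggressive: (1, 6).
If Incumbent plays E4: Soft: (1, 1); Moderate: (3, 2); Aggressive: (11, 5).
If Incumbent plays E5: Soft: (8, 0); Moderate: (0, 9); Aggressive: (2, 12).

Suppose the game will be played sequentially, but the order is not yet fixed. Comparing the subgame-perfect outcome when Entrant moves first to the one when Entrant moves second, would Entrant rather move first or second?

If Incumbent leads: Entrant's best replies are E1→Aggressive, E2→Aggressive, E3→Moderate, E4→Aggressive, E5→Aggressive; Incumbent's induced payoffs 2, 6, 0, 11, 2; outcome (E4, Aggressive), payoffs (11, 5).
If Entrant leads: Incumbent's best replies are Soft→E3, Moderate→E2, Aggressive→E4; Entrant's induced payoffs 5, 6, 5; outcome (E2, Moderate), payoffs (8, 6).
Entrant gets 6 moving first and 5 moving second, so Entrant prefers to move first.

first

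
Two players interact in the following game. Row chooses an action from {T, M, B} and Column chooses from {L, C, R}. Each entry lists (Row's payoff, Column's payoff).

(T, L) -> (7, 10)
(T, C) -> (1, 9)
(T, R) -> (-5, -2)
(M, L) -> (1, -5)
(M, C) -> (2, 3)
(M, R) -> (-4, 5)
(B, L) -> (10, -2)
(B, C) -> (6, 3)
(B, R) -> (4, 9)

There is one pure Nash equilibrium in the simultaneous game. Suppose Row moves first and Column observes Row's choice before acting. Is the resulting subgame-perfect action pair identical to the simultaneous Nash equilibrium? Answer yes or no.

Solve by backward induction (Row leads).
- T → Column plays L (best of 10, 9, -2); Row gets 7.
- M → Column plays R (best of -5, 3, 5); Row gets -4.
- B → Column plays R (best of -2, 3, 9); Row gets 4.
Among 7, -4, 4, the best is 7 at T. Subgame-perfect outcome: (T, L) with payoffs (7, 10).
Now find the simultaneous Nash equilibrium.
Row's best replies: L→B; C→B; R→B.
Column's best replies: T→L; M→R; B→R.
The unique mutual best reply is (B, R), giving (4, 9).
Sequential outcome (T, L) differs from the Nash profile (B, R).

no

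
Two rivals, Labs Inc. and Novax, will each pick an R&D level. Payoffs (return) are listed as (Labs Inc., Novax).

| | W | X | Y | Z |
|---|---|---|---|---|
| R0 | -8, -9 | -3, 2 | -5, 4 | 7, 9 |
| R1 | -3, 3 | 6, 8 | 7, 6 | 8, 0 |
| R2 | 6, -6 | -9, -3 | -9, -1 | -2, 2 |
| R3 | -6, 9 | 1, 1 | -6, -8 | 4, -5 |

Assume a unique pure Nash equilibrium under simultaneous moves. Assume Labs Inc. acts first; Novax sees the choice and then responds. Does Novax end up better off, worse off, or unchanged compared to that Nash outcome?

better off

Solve by backward induction (Labs Inc. leads).
- R0: Novax compares -9, 2, 4, 9 and picks Z; Labs Inc. would get 7.
- R1: Novax compares 3, 8, 6, 0 and picks X; Labs Inc. would get 6.
- R2: Novax compares -6, -3, -1, 2 and picks Z; Labs Inc. would get -2.
- R3: Novax compares 9, 1, -8, -5 and picks W; Labs Inc. would get -6.
Among 7, 6, -2, -6, the best is 7 at R0. Subgame-perfect outcome: (R0, Z) with payoffs (7, 9).
For the simultaneous game, intersect best replies.
Labs Inc.'s best replies: W→R2; X→R1; Y→R1; Z→R1.
Novax's best replies: R0→Z; R1→X; R2→Z; R3→W.
The unique mutual best reply is (R1, X), giving (6, 8).
Novax earns 9 sequentially versus 8 at the Nash outcome: better off.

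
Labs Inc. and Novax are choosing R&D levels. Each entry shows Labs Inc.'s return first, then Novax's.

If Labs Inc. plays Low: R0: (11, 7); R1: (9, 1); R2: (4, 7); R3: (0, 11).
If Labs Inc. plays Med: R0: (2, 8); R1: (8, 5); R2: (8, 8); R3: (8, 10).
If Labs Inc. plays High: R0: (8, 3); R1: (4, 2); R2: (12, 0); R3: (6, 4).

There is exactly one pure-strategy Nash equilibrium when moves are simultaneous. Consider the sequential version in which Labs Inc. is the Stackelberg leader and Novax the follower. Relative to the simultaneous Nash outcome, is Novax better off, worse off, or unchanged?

unchanged

Backward induction with Labs Inc. moving first.
- Low → Novax plays R3 (best of 7, 1, 7, 11); Labs Inc. gets 0.
- Med → Novax plays R3 (best of 8, 5, 8, 10); Labs Inc. gets 8.
- High → Novax plays R3 (best of 3, 2, 0, 4); Labs Inc. gets 6.
Maximizing over 0, 8, 6, Labs Inc. chooses Med. Subgame-perfect outcome: (Med, R3) with payoffs (8, 10).
Now find the simultaneous Nash equilibrium.
Labs Inc.'s best replies: R0→Low; R1→Low; R2→High; R3→Med.
Novax's best replies: Low→R3; Med→R3; High→R3.
Only (Med, R3) has each player best-responding; Nash payoffs (8, 10).
Novax earns 10 sequentially versus 10 at the Nash outcome: unchanged.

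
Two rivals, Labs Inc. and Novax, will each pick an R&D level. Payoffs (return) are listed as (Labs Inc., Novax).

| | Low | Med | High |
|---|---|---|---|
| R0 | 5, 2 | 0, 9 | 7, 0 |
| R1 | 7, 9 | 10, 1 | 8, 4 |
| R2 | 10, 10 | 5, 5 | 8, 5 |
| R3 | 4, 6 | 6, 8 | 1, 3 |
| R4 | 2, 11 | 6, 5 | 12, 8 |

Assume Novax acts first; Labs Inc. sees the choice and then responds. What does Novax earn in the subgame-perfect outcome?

10

Work backward from Labs Inc.'s decision.
- Low: BR = R2, leader payoff 10.
- Med: BR = R1, leader payoff 1.
- High: BR = R4, leader payoff 8.
Among 10, 1, 8, the best is 10 at Low. Subgame-perfect outcome: (R2, Low) with payoffs (10, 10).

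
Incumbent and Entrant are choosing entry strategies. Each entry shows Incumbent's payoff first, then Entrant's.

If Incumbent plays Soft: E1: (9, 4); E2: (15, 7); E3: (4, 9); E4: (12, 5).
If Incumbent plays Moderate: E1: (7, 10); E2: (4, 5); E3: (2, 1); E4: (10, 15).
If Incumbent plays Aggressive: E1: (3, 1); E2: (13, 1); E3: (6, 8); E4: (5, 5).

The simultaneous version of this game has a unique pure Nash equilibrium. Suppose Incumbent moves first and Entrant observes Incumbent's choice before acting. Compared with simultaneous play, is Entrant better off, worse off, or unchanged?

better off

Backward induction with Incumbent moving first.
- Soft: BR = E3, leader payoff 4.
- Moderate: BR = E4, leader payoff 10.
- Aggressive: BR = E3, leader payoff 6.
Among 4, 10, 6, the best is 10 at Moderate. Subgame-perfect outcome: (Moderate, E4) with payoffs (10, 15).
Under simultaneous play:
Incumbent's best replies: E1→Soft; E2→Soft; E3→Aggressive; E4→Soft.
Entrant's best replies: Soft→E3; Moderate→E4; Aggressive→E3.
The unique mutual best reply is (Aggressive, E3), giving (6, 8).
Entrant earns 15 sequentially versus 8 at the Nash outcome: better off.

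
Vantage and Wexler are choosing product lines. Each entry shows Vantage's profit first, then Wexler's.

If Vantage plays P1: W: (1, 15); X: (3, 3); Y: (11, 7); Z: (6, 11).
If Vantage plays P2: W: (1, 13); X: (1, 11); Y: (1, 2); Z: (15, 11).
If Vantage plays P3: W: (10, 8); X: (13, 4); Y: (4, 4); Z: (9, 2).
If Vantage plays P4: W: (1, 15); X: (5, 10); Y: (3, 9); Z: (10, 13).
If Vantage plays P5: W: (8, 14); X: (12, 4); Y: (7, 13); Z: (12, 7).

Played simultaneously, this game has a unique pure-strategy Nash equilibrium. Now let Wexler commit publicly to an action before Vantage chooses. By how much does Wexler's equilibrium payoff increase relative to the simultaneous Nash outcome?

Backward induction with Wexler moving first.
- W: Vantage compares 1, 1, 10, 1, 8 and picks P3; Wexler would get 8.
- X: Vantage compares 3, 1, 13, 5, 12 and picks P3; Wexler would get 4.
- Y: Vantage compares 11, 1, 4, 3, 7 and picks P1; Wexler would get 7.
- Z: Vantage compares 6, 15, 9, 10, 12 and picks P2; Wexler would get 11.
Wexler's induced payoffs are 8, 4, 7, 11, so Wexler commits to Z. Subgame-perfect outcome: (P2, Z) with payoffs (15, 11).
Under simultaneous play:
Vantage's best replies: W→P3; X→P3; Y→P1; Z→P2.
Wexler's best replies: P1→W; P2→W; P3→W; P4→W; P5→W.
Only (P3, W) has each player best-responding; Nash payoffs (10, 8).
Wexler's commitment gain: 11 − 8 = 3.

3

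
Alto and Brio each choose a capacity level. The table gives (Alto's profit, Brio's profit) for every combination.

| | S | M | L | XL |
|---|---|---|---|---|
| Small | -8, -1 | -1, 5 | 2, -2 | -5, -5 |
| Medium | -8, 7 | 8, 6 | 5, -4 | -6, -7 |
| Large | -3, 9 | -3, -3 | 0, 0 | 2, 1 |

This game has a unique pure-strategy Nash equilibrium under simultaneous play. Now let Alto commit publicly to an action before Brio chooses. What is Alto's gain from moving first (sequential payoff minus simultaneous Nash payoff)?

2

Backward induction with Alto moving first.
- Small: BR = M, leader payoff -1.
- Medium: BR = S, leader payoff -8.
- Large: BR = S, leader payoff -3.
Among -1, -8, -3, the best is -1 at Small. Subgame-perfect outcome: (Small, M) with payoffs (-1, 5).
For the simultaneous game, intersect best replies.
Alto's best replies: S→Large; M→Medium; L→Medium; XL→Large.
Brio's best replies: Small→M; Medium→S; Large→S.
The unique mutual best reply is (Large, S), giving (-3, 9).
Alto's commitment gain: -1 − -3 = 2.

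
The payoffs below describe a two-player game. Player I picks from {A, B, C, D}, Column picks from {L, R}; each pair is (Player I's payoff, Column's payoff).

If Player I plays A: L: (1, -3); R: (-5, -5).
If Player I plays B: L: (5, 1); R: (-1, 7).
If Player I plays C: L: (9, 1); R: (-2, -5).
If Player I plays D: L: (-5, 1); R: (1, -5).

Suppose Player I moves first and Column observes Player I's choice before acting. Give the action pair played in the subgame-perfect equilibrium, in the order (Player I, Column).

(C, L)

Work backward from Column's decision.
- A → Column plays L (best of -3, -5); Player I gets 1.
- B → Column plays R (best of 1, 7); Player I gets -1.
- C → Column plays L (best of 1, -5); Player I gets 9.
- D → Column plays L (best of 1, -5); Player I gets -5.
Maximizing over 1, -1, 9, -5, Player I chooses C. Subgame-perfect outcome: (C, L) with payoffs (9, 1).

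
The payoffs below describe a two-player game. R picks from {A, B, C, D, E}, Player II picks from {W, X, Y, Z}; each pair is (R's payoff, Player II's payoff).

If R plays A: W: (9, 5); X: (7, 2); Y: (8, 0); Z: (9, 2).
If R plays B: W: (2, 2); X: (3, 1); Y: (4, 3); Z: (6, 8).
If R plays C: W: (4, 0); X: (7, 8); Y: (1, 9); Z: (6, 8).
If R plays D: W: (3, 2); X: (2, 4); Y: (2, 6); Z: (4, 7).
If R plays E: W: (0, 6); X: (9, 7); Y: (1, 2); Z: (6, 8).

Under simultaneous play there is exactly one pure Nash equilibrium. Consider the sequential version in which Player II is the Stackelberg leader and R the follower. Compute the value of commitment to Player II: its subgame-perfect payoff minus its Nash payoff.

Solve by backward induction (Player II leads).
- W → R plays A (best of 9, 2, 4, 3, 0); Player II gets 5.
- X → R plays E (best of 7, 3, 7, 2, 9); Player II gets 7.
- Y → R plays A (best of 8, 4, 1, 2, 1); Player II gets 0.
- Z → R plays A (best of 9, 6, 6, 4, 6); Player II gets 2.
Player II's induced payoffs are 5, 7, 0, 2, so Player II commits to X. Subgame-perfect outcome: (E, X) with payoffs (9, 7).
Now find the simultaneous Nash equilibrium.
R's best replies: W→A; X→E; Y→A; Z→A.
Player II's best replies: A→W; B→Z; C→Y; D→Z; E→Z.
The unique mutual best reply is (A, W), giving (9, 5).
Player II's commitment gain: 7 − 5 = 2.

2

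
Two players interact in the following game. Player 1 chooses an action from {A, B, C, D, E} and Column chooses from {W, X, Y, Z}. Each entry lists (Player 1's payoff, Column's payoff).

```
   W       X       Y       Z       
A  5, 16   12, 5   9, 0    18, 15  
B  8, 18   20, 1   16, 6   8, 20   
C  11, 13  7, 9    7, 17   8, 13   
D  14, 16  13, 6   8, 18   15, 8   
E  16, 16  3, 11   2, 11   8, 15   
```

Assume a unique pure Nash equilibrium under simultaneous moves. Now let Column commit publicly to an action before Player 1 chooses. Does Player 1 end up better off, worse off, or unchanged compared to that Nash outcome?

Player 1 best-responds to each possible Column move:
- W → Player 1 plays E (best of 5, 8, 11, 14, 16); Column gets 16.
- X → Player 1 plays B (best of 12, 20, 7, 13, 3); Column gets 1.
- Y → Player 1 plays B (best of 9, 16, 7, 8, 2); Column gets 6.
- Z → Player 1 plays A (best of 18, 8, 8, 15, 8); Column gets 15.
Column's induced payoffs are 16, 1, 6, 15, so Column commits to W. Subgame-perfect outcome: (E, W) with payoffs (16, 16).
Under simultaneous play:
Player 1's best replies: W→E; X→B; Y→B; Z→A.
Column's best replies: A→W; B→Z; C→Y; D→Y; E→W.
Only (E, W) has each player best-responding; Nash payoffs (16, 16).
Player 1 earns 16 sequentially versus 16 at the Nash outcome: unchanged.

unchanged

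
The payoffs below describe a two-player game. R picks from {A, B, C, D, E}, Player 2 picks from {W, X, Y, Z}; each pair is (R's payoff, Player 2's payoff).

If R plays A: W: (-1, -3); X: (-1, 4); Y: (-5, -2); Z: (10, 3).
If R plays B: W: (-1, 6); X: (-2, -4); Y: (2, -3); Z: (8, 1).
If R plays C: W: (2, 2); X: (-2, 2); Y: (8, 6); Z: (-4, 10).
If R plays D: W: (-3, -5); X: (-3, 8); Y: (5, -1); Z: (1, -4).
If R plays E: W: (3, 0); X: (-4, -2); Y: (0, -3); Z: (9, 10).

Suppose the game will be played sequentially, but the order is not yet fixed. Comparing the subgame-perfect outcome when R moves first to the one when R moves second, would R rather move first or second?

first

If R leads: Player 2's best replies are A→X, B→W, C→Z, D→X, E→Z; R's induced payoffs -1, -1, -4, -3, 9; outcome (E, Z), payoffs (9, 10).
If Player 2 leads: R's best replies are W→E, X→A, Y→C, Z→A; Player 2's induced payoffs 0, 4, 6, 3; outcome (C, Y), payoffs (8, 6).
R gets 9 moving first and 8 moving second, so R prefers to move first.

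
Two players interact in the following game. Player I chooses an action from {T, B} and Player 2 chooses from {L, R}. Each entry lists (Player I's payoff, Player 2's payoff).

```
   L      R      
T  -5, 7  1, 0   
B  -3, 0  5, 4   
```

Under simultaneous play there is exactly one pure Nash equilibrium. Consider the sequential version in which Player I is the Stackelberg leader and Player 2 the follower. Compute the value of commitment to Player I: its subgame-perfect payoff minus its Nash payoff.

Solve by backward induction (Player I leads).
- T: BR = L, leader payoff -5.
- B: BR = R, leader payoff 5.
Maximizing over -5, 5, Player I chooses B. Subgame-perfect outcome: (B, R) with payoffs (5, 4).
For the simultaneous game, intersect best replies.
Player I's best replies: L→B; R→B.
Player 2's best replies: T→L; B→R.
Only (B, R) has each player best-responding; Nash payoffs (5, 4).
Player I's commitment gain: 5 − 5 = 0.

0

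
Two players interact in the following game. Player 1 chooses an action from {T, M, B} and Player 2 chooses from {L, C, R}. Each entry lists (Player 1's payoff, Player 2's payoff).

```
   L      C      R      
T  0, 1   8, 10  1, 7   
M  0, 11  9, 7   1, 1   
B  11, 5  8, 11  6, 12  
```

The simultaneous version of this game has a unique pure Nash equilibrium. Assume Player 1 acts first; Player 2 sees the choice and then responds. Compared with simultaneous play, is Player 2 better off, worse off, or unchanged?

worse off

Backward induction with Player 1 moving first.
- T: BR = C, leader payoff 8.
- M: BR = L, leader payoff 0.
- B: BR = R, leader payoff 6.
Among 8, 0, 6, the best is 8 at T. Subgame-perfect outcome: (T, C) with payoffs (8, 10).
For the simultaneous game, intersect best replies.
Player 1's best replies: L→B; C→M; R→B.
Player 2's best replies: T→C; M→L; B→R.
The unique mutual best reply is (B, R), giving (6, 12).
Player 2 earns 10 sequentially versus 12 at the Nash outcome: worse off.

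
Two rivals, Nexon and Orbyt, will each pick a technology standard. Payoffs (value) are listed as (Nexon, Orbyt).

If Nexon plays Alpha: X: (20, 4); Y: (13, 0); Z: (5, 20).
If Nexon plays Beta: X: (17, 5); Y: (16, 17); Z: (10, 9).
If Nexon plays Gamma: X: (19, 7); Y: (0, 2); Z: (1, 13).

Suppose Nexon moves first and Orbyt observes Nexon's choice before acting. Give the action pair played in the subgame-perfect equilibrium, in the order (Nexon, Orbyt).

Backward induction with Nexon moving first.
- Alpha: BR = Z, leader payoff 5.
- Beta: BR = Y, leader payoff 16.
- Gamma: BR = Z, leader payoff 1.
Among 5, 16, 1, the best is 16 at Beta. Subgame-perfect outcome: (Beta, Y) with payoffs (16, 17).

(Beta, Y)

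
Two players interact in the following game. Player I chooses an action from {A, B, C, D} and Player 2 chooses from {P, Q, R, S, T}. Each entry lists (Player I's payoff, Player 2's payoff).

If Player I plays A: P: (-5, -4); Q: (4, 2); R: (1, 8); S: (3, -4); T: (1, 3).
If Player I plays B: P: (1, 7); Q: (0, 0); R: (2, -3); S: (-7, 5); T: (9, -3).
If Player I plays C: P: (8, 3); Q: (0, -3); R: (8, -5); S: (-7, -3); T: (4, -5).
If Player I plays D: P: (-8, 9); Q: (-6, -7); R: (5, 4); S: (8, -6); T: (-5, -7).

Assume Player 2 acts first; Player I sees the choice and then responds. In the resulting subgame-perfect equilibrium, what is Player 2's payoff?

3

Work backward from Player I's decision.
- P: BR = C, leader payoff 3.
- Q: BR = A, leader payoff 2.
- R: BR = C, leader payoff -5.
- S: BR = D, leader payoff -6.
- T: BR = B, leader payoff -3.
Among 3, 2, -5, -6, -3, the best is 3 at P. Subgame-perfect outcome: (C, P) with payoffs (8, 3).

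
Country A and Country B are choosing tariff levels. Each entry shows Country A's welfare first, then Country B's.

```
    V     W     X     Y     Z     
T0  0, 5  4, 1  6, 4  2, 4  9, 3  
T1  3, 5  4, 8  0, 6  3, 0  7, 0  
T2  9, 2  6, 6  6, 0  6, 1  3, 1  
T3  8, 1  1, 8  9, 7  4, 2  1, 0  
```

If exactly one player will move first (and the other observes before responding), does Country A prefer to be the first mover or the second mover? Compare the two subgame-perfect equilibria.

second

If Country A leads: Country B's best replies are T0→V, T1→W, T2→W, T3→W; Country A's induced payoffs 0, 4, 6, 1; outcome (T2, W), payoffs (6, 6).
If Country B leads: Country A's best replies are V→T2, W→T2, X→T3, Y→T2, Z→T0; Country B's induced payoffs 2, 6, 7, 1, 3; outcome (T3, X), payoffs (9, 7).
Country A gets 6 moving first and 9 moving second, so Country A prefers to move second.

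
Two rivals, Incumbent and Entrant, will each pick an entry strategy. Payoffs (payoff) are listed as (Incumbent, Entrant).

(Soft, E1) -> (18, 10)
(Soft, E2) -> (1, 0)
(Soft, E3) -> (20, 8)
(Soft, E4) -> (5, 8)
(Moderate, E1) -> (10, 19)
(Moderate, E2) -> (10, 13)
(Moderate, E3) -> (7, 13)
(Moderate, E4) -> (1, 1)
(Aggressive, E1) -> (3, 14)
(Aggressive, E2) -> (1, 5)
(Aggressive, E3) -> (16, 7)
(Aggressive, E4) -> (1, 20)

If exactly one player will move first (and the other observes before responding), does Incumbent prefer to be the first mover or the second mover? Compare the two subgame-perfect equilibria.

first

If Incumbent leads: Entrant's best replies are Soft→E1, Moderate→E1, Aggressive→E4; Incumbent's induced payoffs 18, 10, 1; outcome (Soft, E1), payoffs (18, 10).
If Entrant leads: Incumbent's best replies are E1→Soft, E2→Moderate, E3→Soft, E4→Soft; Entrant's induced payoffs 10, 13, 8, 8; outcome (Moderate, E2), payoffs (10, 13).
Incumbent gets 18 moving first and 10 moving second, so Incumbent prefers to move first.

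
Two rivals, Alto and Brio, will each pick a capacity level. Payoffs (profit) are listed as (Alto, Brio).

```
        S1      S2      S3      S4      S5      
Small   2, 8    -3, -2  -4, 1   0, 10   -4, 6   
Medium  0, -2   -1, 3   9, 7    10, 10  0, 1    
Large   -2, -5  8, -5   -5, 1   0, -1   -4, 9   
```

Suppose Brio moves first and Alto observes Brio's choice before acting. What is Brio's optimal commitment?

Backward induction with Brio moving first.
- S1: Alto compares 2, 0, -2 and picks Small; Brio would get 8.
- S2: Alto compares -3, -1, 8 and picks Large; Brio would get -5.
- S3: Alto compares -4, 9, -5 and picks Medium; Brio would get 7.
- S4: Alto compares 0, 10, 0 and picks Medium; Brio would get 10.
- S5: Alto compares -4, 0, -4 and picks Medium; Brio would get 1.
Among 8, -5, 7, 10, 1, the best is 10 at S4. Subgame-perfect outcome: (Medium, S4) with payoffs (10, 10).

S4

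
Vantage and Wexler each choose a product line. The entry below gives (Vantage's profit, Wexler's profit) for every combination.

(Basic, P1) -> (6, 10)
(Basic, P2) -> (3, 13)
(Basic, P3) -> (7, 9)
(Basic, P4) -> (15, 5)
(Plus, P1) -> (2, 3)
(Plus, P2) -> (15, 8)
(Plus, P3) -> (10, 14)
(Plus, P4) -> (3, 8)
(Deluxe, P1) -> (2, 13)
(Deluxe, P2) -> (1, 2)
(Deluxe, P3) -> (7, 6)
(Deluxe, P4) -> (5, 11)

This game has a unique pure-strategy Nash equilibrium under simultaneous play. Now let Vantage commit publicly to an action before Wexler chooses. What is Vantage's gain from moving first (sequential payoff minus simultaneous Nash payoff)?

0

Work backward from Wexler's decision.
- Basic: Wexler compares 10, 13, 9, 5 and picks P2; Vantage would get 3.
- Plus: Wexler compares 3, 8, 14, 8 and picks P3; Vantage would get 10.
- Deluxe: Wexler compares 13, 2, 6, 11 and picks P1; Vantage would get 2.
Vantage's induced payoffs are 3, 10, 2, so Vantage commits to Plus. Subgame-perfect outcome: (Plus, P3) with payoffs (10, 14).
For the simultaneous game, intersect best replies.
Vantage's best replies: P1→Basic; P2→Plus; P3→Plus; P4→Basic.
Wexler's best replies: Basic→P2; Plus→P3; Deluxe→P1.
Only (Plus, P3) has each player best-responding; Nash payoffs (10, 14).
Vantage's commitment gain: 10 − 10 = 0.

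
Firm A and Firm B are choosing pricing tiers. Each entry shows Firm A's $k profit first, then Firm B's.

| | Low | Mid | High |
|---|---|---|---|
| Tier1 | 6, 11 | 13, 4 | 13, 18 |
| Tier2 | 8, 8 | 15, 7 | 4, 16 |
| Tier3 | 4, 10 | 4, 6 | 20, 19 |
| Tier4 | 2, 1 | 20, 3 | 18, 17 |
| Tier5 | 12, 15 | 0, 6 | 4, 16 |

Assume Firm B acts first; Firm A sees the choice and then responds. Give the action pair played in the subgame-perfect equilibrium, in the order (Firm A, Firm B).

(Tier3, High)

Firm A best-responds to each possible Firm B move:
- Low: BR = Tier5, leader payoff 15.
- Mid: BR = Tier4, leader payoff 3.
- High: BR = Tier3, leader payoff 19.
Maximizing over 15, 3, 19, Firm B chooses High. Subgame-perfect outcome: (Tier3, High) with payoffs (20, 19).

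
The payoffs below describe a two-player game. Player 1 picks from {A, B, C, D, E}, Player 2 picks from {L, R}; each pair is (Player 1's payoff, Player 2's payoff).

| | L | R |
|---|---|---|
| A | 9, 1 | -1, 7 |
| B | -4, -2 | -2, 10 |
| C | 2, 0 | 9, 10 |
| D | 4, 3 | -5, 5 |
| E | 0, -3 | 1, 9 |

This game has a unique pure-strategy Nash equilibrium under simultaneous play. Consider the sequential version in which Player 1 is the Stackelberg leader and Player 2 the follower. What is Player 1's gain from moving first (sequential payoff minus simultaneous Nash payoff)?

Solve by backward induction (Player 1 leads).
- A → Player 2 plays R (best of 1, 7); Player 1 gets -1.
- B → Player 2 plays R (best of -2, 10); Player 1 gets -2.
- C → Player 2 plays R (best of 0, 10); Player 1 gets 9.
- D → Player 2 plays R (best of 3, 5); Player 1 gets -5.
- E → Player 2 plays R (best of -3, 9); Player 1 gets 1.
Among -1, -2, 9, -5, 1, the best is 9 at C. Subgame-perfect outcome: (C, R) with payoffs (9, 10).
Now find the simultaneous Nash equilibrium.
Player 1's best replies: L→A; R→C.
Player 2's best replies: A→R; B→R; C→R; D→R; E→R.
The unique mutual best reply is (C, R), giving (9, 10).
Player 1's commitment gain: 9 − 9 = 0.

0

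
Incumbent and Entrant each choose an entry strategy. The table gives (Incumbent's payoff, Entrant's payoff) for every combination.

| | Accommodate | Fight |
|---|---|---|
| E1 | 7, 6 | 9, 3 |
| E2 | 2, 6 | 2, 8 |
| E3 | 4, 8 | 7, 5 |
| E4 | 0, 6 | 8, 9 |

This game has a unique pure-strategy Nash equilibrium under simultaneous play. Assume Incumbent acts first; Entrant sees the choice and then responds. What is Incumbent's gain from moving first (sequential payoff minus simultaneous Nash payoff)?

1

Entrant best-responds to each possible Incumbent move:
- E1: BR = Accommodate, leader payoff 7.
- E2: BR = Fight, leader payoff 2.
- E3: BR = Accommodate, leader payoff 4.
- E4: BR = Fight, leader payoff 8.
Among 7, 2, 4, 8, the best is 8 at E4. Subgame-perfect outcome: (E4, Fight) with payoffs (8, 9).
For the simultaneous game, intersect best replies.
Incumbent's best replies: Accommodate→E1; Fight→E1.
Entrant's best replies: E1→Accommodate; E2→Fight; E3→Accommodate; E4→Fight.
The unique mutual best reply is (E1, Accommodate), giving (7, 6).
Incumbent's commitment gain: 8 − 7 = 1.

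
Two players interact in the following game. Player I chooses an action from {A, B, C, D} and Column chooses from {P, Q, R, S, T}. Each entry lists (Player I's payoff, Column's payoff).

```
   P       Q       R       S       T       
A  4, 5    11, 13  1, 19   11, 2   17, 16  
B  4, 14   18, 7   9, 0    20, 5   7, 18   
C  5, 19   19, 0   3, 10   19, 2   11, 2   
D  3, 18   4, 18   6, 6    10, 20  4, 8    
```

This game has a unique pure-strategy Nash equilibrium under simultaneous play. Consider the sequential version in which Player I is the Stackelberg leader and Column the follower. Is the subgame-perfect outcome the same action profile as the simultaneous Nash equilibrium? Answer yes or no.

Solve by backward induction (Player I leads).
- A: BR = R, leader payoff 1.
- B: BR = T, leader payoff 7.
- C: BR = P, leader payoff 5.
- D: BR = S, leader payoff 10.
Among 1, 7, 5, 10, the best is 10 at D. Subgame-perfect outcome: (D, S) with payoffs (10, 20).
Now find the simultaneous Nash equilibrium.
Player I's best replies: P→C; Q→C; R→B; S→B; T→A.
Column's best replies: A→R; B→T; C→P; D→S.
Only (C, P) has each player best-responding; Nash payoffs (5, 19).
Sequential outcome (D, S) differs from the Nash profile (C, P).

no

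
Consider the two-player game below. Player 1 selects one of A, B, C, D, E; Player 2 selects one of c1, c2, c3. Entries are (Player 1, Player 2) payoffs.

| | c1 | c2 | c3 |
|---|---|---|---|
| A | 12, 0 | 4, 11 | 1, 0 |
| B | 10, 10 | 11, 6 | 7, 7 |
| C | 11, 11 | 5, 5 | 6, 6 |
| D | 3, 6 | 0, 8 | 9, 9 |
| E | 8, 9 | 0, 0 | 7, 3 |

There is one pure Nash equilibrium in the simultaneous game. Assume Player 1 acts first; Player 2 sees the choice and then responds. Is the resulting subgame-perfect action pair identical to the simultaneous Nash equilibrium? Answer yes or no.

no

Player 2 best-responds to each possible Player 1 move:
- A: BR = c2, leader payoff 4.
- B: BR = c1, leader payoff 10.
- C: BR = c1, leader payoff 11.
- D: BR = c3, leader payoff 9.
- E: BR = c1, leader payoff 8.
Among 4, 10, 11, 9, 8, the best is 11 at C. Subgame-perfect outcome: (C, c1) with payoffs (11, 11).
For the simultaneous game, intersect best replies.
Player 1's best replies: c1→A; c2→B; c3→D.
Player 2's best replies: A→c2; B→c1; C→c1; D→c3; E→c1.
The unique mutual best reply is (D, c3), giving (9, 9).
Sequential outcome (C, c1) differs from the Nash profile (D, c3).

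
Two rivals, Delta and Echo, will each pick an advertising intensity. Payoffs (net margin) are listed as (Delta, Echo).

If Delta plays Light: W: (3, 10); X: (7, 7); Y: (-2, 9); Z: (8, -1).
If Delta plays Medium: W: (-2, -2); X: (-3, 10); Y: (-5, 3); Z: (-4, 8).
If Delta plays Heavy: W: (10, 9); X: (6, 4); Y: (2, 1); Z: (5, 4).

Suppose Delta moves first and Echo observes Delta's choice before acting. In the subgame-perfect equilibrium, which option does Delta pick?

Backward induction with Delta moving first.
- Light → Echo plays W (best of 10, 7, 9, -1); Delta gets 3.
- Medium → Echo plays X (best of -2, 10, 3, 8); Delta gets -3.
- Heavy → Echo plays W (best of 9, 4, 1, 4); Delta gets 10.
Among 3, -3, 10, the best is 10 at Heavy. Subgame-perfect outcome: (Heavy, W) with payoffs (10, 9).

Heavy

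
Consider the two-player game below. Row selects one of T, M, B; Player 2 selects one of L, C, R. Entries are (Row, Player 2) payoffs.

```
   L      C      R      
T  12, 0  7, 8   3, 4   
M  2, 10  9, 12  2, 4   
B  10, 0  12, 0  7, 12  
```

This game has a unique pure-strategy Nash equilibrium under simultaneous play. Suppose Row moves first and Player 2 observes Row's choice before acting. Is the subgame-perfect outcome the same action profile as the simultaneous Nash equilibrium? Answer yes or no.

Work backward from Player 2's decision.
- T → Player 2 plays C (best of 0, 8, 4); Row gets 7.
- M → Player 2 plays C (best of 10, 12, 4); Row gets 9.
- B → Player 2 plays R (best of 0, 0, 12); Row gets 7.
Among 7, 9, 7, the best is 9 at M. Subgame-perfect outcome: (M, C) with payoffs (9, 12).
Now find the simultaneous Nash equilibrium.
Row's best replies: L→T; C→B; R→B.
Player 2's best replies: T→C; M→C; B→R.
Only (B, R) has each player best-responding; Nash payoffs (7, 12).
Sequential outcome (M, C) differs from the Nash profile (B, R).

no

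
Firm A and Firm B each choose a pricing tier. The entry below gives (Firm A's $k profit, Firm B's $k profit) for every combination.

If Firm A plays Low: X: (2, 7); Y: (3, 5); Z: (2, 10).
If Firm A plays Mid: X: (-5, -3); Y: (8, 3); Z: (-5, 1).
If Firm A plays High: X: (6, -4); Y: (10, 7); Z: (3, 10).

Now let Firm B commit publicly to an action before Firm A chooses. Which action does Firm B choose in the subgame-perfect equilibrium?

Z

Firm A best-responds to each possible Firm B move:
- X: Firm A compares 2, -5, 6 and picks High; Firm B would get -4.
- Y: Firm A compares 3, 8, 10 and picks High; Firm B would get 7.
- Z: Firm A compares 2, -5, 3 and picks High; Firm B would get 10.
Firm B's induced payoffs are -4, 7, 10, so Firm B commits to Z. Subgame-perfect outcome: (High, Z) with payoffs (3, 10).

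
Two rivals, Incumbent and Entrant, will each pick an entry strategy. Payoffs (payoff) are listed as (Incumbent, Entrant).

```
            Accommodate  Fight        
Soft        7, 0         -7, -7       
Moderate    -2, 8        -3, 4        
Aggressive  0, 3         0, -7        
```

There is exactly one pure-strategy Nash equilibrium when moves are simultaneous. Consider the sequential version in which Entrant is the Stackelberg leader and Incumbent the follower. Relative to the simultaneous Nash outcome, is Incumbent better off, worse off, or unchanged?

unchanged

Backward induction with Entrant moving first.
- Accommodate: BR = Soft, leader payoff 0.
- Fight: BR = Aggressive, leader payoff -7.
Entrant's induced payoffs are 0, -7, so Entrant commits to Accommodate. Subgame-perfect outcome: (Soft, Accommodate) with payoffs (7, 0).
Now find the simultaneous Nash equilibrium.
Incumbent's best replies: Accommodate→Soft; Fight→Aggressive.
Entrant's best replies: Soft→Accommodate; Moderate→Accommodate; Aggressive→Accommodate.
The unique mutual best reply is (Soft, Accommodate), giving (7, 0).
Incumbent earns 7 sequentially versus 7 at the Nash outcome: unchanged.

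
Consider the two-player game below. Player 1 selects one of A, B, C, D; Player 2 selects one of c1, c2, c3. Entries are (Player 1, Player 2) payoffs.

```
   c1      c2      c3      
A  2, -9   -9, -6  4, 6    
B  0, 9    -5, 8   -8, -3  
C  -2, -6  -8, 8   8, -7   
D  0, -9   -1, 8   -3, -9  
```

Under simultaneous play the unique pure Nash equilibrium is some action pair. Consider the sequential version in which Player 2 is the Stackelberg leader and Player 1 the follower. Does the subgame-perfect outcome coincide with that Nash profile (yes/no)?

Player 1 best-responds to each possible Player 2 move:
- c1 → Player 1 plays A (best of 2, 0, -2, 0); Player 2 gets -9.
- c2 → Player 1 plays D (best of -9, -5, -8, -1); Player 2 gets 8.
- c3 → Player 1 plays C (best of 4, -8, 8, -3); Player 2 gets -7.
Maximizing over -9, 8, -7, Player 2 chooses c2. Subgame-perfect outcome: (D, c2) with payoffs (-1, 8).
Under simultaneous play:
Player 1's best replies: c1→A; c2→D; c3→C.
Player 2's best replies: A→c3; B→c1; C→c2; D→c2.
The unique mutual best reply is (D, c2), giving (-1, 8).
Sequential outcome (D, c2) coincides with the Nash profile (D, c2).

yes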